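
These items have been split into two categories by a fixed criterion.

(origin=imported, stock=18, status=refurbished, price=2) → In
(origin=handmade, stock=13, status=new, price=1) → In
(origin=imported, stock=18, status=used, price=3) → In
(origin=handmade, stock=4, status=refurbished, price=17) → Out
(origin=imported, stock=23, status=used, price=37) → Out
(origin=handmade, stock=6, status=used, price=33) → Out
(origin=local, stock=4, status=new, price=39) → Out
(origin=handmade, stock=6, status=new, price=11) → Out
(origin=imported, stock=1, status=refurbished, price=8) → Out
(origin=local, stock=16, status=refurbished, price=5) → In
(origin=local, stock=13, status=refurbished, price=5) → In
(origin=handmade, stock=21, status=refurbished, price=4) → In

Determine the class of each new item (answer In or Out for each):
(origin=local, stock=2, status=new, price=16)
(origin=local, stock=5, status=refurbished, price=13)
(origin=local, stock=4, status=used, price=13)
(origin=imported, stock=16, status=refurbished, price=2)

A rule that fits every label: price ≤ 5 — true of each 'In' example, false of each 'Out' one.
Out: (origin=local, stock=2, status=new, price=16), since price = 16. Out: (origin=local, stock=5, status=refurbished, price=13), since price = 13. Out: (origin=local, stock=4, status=used, price=13), since price = 13. In: (origin=imported, stock=16, status=refurbished, price=2), since price = 2.

Out, Out, Out, In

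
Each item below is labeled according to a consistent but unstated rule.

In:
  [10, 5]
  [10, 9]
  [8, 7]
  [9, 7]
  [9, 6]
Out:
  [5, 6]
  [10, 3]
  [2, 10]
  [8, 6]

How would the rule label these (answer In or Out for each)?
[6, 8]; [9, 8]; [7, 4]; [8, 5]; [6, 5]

Rule: sum ≥ 15. This holds for each 'In' example and fails for each 'Out' one.
[6, 8] → 6+8 = 14 → Out.
[9, 8] → 9+8 = 17 → In.
[7, 4] → 7+4 = 11 → Out.
[8, 5] → 8+5 = 13 → Out.
[6, 5] → 6+5 = 11 → Out.

Out, In, Out, Out, Out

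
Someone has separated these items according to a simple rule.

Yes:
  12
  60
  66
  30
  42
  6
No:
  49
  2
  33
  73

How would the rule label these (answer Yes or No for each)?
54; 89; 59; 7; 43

Yes, No, No, No, No

Rule: multiple of 6. This holds for each 'Yes' example and fails for each 'No' one.
54: Yes (54 = 6·9). 89: No (89 = 6·14 + 5). 59: No (59 = 6·9 + 5). 7: No (7 = 6·1 + 1). 43: No (43 = 6·7 + 1).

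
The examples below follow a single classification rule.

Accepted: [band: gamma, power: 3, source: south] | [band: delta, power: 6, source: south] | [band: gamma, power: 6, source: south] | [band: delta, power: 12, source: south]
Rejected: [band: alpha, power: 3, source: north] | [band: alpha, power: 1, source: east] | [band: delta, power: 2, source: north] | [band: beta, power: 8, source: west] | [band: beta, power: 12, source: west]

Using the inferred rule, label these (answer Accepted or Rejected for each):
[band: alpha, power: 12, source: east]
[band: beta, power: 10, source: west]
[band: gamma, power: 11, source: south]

Rejected, Rejected, Accepted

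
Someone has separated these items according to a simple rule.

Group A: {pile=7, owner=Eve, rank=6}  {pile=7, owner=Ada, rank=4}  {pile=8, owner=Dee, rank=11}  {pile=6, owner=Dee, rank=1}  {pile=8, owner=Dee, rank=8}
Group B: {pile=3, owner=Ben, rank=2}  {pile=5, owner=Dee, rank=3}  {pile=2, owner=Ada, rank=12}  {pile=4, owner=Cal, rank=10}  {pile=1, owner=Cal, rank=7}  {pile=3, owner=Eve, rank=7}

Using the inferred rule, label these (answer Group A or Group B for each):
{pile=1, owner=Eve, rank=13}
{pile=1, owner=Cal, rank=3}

The classifier is using: pile ≥ 6.

Group B, Group B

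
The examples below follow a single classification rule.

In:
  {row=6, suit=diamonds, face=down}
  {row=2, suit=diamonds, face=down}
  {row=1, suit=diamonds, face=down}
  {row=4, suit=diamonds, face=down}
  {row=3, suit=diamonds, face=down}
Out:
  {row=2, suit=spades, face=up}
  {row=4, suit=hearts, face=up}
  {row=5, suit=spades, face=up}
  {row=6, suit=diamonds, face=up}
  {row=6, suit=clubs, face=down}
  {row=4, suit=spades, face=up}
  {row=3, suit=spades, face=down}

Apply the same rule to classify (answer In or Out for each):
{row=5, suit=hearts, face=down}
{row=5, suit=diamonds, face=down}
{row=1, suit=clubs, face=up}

Out, In, Out

The rule appears to be: suit is diamonds AND face is down.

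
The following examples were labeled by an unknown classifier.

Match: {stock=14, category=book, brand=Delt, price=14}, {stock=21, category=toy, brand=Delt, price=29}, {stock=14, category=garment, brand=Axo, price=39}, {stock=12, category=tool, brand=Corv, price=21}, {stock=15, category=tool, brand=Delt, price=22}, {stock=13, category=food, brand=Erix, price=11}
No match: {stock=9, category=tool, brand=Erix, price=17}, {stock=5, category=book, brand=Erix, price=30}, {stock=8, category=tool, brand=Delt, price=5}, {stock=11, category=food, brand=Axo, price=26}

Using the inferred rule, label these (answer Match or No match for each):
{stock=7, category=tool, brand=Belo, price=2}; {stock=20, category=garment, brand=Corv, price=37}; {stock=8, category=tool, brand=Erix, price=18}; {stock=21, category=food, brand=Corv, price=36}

No match, Match, No match, Match

The classifier is using: stock ≥ 12.
{stock=7, category=tool, brand=Belo, price=2}: stock = 7 — doesn't match, so No match. {stock=20, category=garment, brand=Corv, price=37}: stock = 20 — fits, so Match. {stock=8, category=tool, brand=Erix, price=18}: stock = 8 — doesn't match, so No match. {stock=21, category=food, brand=Corv, price=36}: stock = 21 — fits, so Match.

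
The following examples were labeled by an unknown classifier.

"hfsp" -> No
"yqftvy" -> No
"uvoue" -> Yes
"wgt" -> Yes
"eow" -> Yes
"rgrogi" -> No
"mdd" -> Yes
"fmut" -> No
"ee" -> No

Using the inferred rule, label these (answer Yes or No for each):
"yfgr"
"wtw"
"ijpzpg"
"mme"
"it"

No, Yes, No, Yes, No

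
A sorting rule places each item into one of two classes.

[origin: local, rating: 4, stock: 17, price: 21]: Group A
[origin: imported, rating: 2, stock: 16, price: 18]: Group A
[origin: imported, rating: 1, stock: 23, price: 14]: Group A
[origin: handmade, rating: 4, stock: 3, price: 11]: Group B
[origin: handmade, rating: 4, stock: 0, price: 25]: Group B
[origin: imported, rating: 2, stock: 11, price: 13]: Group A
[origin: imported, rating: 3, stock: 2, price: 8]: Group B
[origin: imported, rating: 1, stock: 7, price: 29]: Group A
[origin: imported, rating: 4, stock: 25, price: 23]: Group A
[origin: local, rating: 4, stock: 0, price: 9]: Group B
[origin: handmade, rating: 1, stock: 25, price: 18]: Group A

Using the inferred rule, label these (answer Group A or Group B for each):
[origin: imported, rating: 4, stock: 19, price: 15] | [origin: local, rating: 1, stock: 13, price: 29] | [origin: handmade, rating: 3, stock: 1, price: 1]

The rule appears to be: stock ≥ 7.
[origin: imported, rating: 4, stock: 19, price: 15]: stock = 19 — checks out, so Group A. [origin: local, rating: 1, stock: 13, price: 29]: stock = 13 — checks out, so Group A. [origin: handmade, rating: 3, stock: 1, price: 1]: stock = 1 — does not fit, so Group B.

Group A, Group A, Group B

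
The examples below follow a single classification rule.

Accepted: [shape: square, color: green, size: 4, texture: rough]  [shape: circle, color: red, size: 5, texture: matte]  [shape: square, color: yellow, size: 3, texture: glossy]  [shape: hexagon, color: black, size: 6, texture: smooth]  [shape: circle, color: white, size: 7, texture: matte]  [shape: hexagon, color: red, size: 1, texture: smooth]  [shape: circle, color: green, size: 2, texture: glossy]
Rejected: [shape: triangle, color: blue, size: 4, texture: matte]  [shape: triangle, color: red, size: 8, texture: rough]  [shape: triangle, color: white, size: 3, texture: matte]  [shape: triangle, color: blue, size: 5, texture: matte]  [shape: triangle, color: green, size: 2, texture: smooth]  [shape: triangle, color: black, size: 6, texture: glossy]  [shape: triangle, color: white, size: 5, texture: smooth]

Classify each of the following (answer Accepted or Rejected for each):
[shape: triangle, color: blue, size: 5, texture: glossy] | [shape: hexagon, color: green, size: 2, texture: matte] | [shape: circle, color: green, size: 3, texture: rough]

Every 'Accepted' example satisfies: shape is not triangle. None of the 'Rejected' examples do.
Rejected: [shape: triangle, color: blue, size: 5, texture: glossy], since shape is triangle. Accepted: [shape: hexagon, color: green, size: 2, texture: matte], since shape is hexagon. Accepted: [shape: circle, color: green, size: 3, texture: rough], since shape is circle.

Rejected, Accepted, Accepted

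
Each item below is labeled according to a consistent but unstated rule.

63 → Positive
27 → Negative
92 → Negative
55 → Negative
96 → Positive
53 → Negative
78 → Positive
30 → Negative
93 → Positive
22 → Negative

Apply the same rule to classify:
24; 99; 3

The distinguishing property — multiple of 3 AND at least 53 — holds for all the 'Positive' cases and none of the 'Negative' cases.
Negative: 24, since 24 = 3·8, 24 < 53.
Positive: 99, since 99 = 3·33, 99 ≥ 53.
Negative: 3, since 3 = 3·1, 3 < 53.

Negative, Positive, Negative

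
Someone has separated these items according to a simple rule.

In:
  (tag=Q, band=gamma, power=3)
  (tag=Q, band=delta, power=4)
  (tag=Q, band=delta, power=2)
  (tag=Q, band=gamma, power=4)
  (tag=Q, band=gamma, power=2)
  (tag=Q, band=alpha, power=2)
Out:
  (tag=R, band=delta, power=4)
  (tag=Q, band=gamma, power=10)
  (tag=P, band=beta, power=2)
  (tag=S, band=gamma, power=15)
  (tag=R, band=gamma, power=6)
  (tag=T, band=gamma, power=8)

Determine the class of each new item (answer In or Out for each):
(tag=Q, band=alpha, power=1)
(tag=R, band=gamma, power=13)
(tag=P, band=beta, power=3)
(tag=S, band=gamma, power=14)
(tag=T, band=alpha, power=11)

One predicate separates the groups cleanly: tag is Q AND power ≤ 4.
(tag=Q, band=alpha, power=1) → tag is Q, power = 1 → In.
(tag=R, band=gamma, power=13) → tag is R, power = 13 → Out.
(tag=P, band=beta, power=3) → tag is P, power = 3 → Out.
(tag=S, band=gamma, power=14) → tag is S, power = 14 → Out.
(tag=T, band=alpha, power=11) → tag is T, power = 11 → Out.

In, Out, Out, Out, Out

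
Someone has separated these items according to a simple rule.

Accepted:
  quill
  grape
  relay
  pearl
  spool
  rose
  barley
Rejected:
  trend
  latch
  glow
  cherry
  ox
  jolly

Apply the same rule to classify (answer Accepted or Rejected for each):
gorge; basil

All 'Accepted' examples share one property — has ≥ 2 vowels — and every 'Rejected' example lacks it.
gorge — 2 vowels, hence Accepted. basil — 2 vowels, hence Accepted.

Accepted, Accepted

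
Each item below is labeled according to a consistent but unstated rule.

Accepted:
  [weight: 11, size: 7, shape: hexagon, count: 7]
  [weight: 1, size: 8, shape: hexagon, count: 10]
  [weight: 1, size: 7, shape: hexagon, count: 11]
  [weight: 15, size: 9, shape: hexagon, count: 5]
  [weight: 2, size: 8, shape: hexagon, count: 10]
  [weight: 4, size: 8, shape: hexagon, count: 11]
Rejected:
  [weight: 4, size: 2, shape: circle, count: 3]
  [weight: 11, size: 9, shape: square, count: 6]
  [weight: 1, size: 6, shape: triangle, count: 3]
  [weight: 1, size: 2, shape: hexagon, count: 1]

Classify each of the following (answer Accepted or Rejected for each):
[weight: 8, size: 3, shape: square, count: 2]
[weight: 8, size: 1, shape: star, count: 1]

The distinguishing property — shape is hexagon AND size ≥ 6 — holds for all the 'Accepted' cases and none of the 'Rejected' cases.
Rejected: [weight: 8, size: 3, shape: square, count: 2], since shape is square, size = 3.
Rejected: [weight: 8, size: 1, shape: star, count: 1], since shape is star, size = 1.

Rejected, Rejected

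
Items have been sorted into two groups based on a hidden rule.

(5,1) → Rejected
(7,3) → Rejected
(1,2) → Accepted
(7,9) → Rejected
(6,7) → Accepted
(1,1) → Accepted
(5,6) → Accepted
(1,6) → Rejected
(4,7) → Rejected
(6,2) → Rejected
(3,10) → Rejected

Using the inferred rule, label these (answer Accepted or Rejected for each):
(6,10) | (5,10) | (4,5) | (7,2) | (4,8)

Rejected, Rejected, Accepted, Rejected, Rejected

Rule: |first − second| ≤ 1. This holds for each 'Accepted' example and fails for each 'Rejected' one.
(6,10): Rejected (|6−10| = 4). (5,10): Rejected (|5−10| = 5). (4,5): Accepted (|4−5| = 1). (7,2): Rejected (|7−2| = 5). (4,8): Rejected (|4−8| = 4).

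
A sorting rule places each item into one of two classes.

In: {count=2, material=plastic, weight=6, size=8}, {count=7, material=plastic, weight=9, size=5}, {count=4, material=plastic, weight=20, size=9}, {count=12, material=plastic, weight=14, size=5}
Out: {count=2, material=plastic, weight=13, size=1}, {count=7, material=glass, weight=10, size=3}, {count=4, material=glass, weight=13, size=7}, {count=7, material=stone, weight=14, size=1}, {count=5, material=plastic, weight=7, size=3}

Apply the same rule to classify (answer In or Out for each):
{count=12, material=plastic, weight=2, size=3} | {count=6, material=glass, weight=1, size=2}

Rule: material is plastic AND size ≥ 5. This holds for each 'In' example and fails for each 'Out' one.
{count=12, material=plastic, weight=2, size=3}: material is plastic, size = 3 — doesn't qualify, so Out. {count=6, material=glass, weight=1, size=2}: material is glass, size = 2 — doesn't qualify, so Out.

Out, Out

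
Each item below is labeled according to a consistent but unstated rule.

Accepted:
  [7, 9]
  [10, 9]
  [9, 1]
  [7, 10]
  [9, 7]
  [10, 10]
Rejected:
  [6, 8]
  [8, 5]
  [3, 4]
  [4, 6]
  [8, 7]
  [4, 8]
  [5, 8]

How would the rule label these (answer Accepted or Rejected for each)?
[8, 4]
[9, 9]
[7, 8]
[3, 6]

Rejected, Accepted, Rejected, Rejected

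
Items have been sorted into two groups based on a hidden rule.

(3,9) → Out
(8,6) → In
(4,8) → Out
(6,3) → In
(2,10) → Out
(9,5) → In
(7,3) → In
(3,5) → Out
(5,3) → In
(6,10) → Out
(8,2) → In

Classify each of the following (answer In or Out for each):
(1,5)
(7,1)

Out, In

A rule that fits every label: first > second — true of each 'In' example, false of each 'Out' one.
(1,5) → 1 < 5 → Out. (7,1) → 7 > 1 → In.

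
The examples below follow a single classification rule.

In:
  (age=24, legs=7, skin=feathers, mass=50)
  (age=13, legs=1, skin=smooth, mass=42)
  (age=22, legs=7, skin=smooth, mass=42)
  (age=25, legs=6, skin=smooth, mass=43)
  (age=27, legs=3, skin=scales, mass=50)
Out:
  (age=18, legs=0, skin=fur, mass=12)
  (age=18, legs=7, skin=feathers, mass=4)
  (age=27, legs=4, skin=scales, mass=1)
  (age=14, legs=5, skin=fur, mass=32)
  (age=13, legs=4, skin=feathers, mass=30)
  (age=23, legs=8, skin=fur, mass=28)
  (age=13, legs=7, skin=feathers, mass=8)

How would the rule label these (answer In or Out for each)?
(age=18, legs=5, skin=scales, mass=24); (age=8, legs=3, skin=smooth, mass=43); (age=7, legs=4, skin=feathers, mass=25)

Out, In, Out

The simplest hypothesis consistent with all the labels is: mass ≥ 42.
(age=18, legs=5, skin=scales, mass=24) — mass = 24, hence Out.
(age=8, legs=3, skin=smooth, mass=43) — mass = 43, hence In.
(age=7, legs=4, skin=feathers, mass=25) — mass = 25, hence Out.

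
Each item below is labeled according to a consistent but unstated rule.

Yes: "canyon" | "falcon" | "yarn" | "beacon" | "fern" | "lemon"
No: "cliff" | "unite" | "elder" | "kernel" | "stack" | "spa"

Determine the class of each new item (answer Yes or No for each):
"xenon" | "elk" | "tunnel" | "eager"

Rule: ends with 'n'. This holds for each 'Yes' example and fails for each 'No' one.
"xenon" → ends with 'n' → Yes.
"elk" → ends with 'k' → No.
"tunnel" → ends with 'l' → No.
"eager" → ends with 'r' → No.

Yes, No, No, No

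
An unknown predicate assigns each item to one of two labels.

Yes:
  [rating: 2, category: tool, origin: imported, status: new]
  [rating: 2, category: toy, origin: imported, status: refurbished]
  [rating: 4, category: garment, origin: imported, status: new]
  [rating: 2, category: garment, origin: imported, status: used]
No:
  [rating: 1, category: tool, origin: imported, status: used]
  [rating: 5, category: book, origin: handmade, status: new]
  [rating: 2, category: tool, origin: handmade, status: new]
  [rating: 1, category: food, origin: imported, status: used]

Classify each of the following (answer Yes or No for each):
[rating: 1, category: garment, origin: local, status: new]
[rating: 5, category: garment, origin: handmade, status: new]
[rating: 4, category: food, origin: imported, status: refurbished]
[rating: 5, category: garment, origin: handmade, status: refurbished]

No, No, Yes, No

The rule appears to be: origin is imported AND rating ≥ 2.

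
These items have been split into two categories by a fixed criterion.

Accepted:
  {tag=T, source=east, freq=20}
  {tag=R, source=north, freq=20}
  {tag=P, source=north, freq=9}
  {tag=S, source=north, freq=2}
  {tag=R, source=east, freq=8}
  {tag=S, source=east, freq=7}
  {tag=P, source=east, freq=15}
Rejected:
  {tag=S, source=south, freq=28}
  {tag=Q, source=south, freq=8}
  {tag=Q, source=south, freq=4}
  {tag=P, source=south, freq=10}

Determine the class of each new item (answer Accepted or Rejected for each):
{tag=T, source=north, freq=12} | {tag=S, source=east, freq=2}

Looking at the examples, the only property every 'Accepted' case has and every 'Rejected' case lacks is: source is not south.
{tag=T, source=north, freq=12}: Accepted (source is north). {tag=S, source=east, freq=2}: Accepted (source is east).

Accepted, Accepted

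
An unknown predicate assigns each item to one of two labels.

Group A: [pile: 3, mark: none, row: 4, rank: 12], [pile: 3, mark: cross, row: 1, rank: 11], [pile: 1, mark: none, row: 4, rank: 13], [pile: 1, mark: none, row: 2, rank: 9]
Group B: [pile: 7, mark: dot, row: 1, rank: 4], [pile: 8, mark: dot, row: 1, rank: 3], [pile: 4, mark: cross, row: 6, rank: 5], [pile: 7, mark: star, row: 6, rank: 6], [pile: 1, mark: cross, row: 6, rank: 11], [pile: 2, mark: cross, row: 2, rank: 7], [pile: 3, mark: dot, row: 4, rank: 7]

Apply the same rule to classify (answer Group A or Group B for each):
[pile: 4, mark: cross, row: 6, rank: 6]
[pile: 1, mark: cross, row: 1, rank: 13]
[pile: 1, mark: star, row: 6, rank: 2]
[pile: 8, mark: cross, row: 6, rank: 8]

The classifier is using: row ≤ 4 AND rank ≥ 9.
[pile: 4, mark: cross, row: 6, rank: 6]: Group B (row = 6, rank = 6). [pile: 1, mark: cross, row: 1, rank: 13]: Group A (row = 1, rank = 13). [pile: 1, mark: star, row: 6, rank: 2]: Group B (row = 6, rank = 2). [pile: 8, mark: cross, row: 6, rank: 8]: Group B (row = 6, rank = 8).

Group B, Group A, Group B, Group B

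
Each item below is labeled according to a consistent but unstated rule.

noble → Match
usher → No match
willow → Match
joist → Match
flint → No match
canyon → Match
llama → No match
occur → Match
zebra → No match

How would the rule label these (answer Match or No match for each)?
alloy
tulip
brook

Match, No match, Match

The simplest hypothesis consistent with all the labels is: contains 'o'.
alloy: Match (has 'o'). tulip: No match (no 'o'). brook: Match (has 'o').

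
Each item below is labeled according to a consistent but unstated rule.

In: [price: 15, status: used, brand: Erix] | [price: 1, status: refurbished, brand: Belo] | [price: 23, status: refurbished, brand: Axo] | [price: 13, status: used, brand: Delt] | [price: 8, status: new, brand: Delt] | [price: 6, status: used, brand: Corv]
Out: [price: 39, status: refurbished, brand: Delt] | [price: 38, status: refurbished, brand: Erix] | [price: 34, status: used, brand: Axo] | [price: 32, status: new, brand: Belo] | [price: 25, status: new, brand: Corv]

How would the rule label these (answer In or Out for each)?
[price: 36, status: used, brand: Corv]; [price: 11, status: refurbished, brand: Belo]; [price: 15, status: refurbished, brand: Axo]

Rule: price ≤ 23. This holds for each 'In' example and fails for each 'Out' one.
[price: 36, status: used, brand: Corv] — price = 36, hence Out.
[price: 11, status: refurbished, brand: Belo] — price = 11, hence In.
[price: 15, status: refurbished, brand: Axo] — price = 15, hence In.

Out, In, In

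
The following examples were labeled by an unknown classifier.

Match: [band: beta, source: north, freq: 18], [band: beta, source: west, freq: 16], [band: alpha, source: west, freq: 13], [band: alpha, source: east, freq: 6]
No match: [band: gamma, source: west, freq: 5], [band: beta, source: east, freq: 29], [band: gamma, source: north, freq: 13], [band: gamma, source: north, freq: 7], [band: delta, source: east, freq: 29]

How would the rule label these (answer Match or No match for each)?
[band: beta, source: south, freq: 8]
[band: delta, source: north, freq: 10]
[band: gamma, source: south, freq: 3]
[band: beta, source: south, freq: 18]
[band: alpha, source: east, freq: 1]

Every 'Match' example satisfies: band is alpha OR freq is even. None of the 'No match' examples do.
[band: beta, source: south, freq: 8] — band is beta, freq = 8, hence Match. [band: delta, source: north, freq: 10] — band is delta, freq = 10, hence Match. [band: gamma, source: south, freq: 3] — band is gamma, freq = 3, hence No match. [band: beta, source: south, freq: 18] — band is beta, freq = 18, hence Match. [band: alpha, source: east, freq: 1] — band is alpha, freq = 1, hence Match.

Match, Match, No match, Match, Match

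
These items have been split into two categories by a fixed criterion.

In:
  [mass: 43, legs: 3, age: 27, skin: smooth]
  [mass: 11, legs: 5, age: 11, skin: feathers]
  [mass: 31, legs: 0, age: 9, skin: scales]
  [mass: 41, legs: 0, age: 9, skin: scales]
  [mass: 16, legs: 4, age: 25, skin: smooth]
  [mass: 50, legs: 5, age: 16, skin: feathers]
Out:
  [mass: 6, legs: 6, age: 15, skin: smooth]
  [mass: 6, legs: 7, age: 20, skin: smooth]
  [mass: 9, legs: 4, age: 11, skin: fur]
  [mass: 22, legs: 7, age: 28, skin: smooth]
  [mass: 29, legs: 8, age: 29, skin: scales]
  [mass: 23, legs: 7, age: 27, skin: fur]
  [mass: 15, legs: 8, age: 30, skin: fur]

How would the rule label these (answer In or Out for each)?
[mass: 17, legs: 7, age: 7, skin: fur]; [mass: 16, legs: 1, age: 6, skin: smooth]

Out, In

The classifier is using: mass ≥ 11 AND legs ≤ 5.
[mass: 17, legs: 7, age: 7, skin: fur]: Out (mass = 17, legs = 7).
[mass: 16, legs: 1, age: 6, skin: smooth]: In (mass = 16, legs = 1).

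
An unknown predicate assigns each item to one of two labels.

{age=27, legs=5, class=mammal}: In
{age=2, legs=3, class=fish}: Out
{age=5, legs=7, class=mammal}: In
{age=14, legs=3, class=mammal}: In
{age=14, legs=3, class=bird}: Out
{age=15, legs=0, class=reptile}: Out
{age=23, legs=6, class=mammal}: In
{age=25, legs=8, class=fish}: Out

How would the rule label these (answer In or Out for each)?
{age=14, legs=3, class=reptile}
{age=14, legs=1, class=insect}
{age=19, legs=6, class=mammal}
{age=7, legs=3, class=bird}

The classifier is using: class is mammal.

Out, Out, In, Out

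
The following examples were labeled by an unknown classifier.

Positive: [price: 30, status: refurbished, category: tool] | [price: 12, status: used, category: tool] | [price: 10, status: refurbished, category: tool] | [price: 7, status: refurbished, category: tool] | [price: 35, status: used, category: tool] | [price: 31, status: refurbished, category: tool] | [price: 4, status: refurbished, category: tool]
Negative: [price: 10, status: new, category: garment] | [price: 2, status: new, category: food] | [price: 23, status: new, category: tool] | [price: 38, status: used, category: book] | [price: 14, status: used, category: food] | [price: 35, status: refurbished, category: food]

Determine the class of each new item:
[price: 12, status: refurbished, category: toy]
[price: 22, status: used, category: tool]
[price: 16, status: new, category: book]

The classifier is using: category is tool AND price ≠ 23.
[price: 12, status: refurbished, category: toy] — category is toy, price = 12, hence Negative.
[price: 22, status: used, category: tool] — category is tool, price = 22, hence Positive.
[price: 16, status: new, category: book] — category is book, price = 16, hence Negative.

Negative, Positive, Negative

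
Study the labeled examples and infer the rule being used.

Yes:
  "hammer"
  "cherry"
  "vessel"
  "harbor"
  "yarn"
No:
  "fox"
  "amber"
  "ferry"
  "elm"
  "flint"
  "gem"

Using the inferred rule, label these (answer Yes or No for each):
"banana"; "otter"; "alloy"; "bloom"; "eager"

Yes, No, No, No, No

The simplest hypothesis consistent with all the labels is: even length.
Yes: "banana", since length 6.
No: "otter", since length 5.
No: "alloy", since length 5.
No: "bloom", since length 5.
No: "eager", since length 5.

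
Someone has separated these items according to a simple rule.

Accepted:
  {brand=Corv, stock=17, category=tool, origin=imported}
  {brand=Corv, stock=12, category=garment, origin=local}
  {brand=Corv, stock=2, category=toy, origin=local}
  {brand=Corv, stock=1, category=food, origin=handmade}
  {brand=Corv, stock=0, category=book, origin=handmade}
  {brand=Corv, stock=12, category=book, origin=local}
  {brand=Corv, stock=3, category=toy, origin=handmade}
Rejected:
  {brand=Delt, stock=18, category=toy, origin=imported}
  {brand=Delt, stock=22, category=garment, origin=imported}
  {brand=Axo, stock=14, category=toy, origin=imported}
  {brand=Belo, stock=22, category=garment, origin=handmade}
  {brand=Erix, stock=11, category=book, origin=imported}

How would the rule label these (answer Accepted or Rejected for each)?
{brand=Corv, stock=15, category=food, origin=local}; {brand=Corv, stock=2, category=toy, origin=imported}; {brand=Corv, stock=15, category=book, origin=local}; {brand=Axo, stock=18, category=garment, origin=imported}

Accepted, Accepted, Accepted, Rejected

The distinguishing property — brand is Corv — holds for all the 'Accepted' cases and none of the 'Rejected' cases.
{brand=Corv, stock=15, category=food, origin=local}: Accepted (brand is Corv). {brand=Corv, stock=2, category=toy, origin=imported}: Accepted (brand is Corv). {brand=Corv, stock=15, category=book, origin=local}: Accepted (brand is Corv). {brand=Axo, stock=18, category=garment, origin=imported}: Rejected (brand is Axo).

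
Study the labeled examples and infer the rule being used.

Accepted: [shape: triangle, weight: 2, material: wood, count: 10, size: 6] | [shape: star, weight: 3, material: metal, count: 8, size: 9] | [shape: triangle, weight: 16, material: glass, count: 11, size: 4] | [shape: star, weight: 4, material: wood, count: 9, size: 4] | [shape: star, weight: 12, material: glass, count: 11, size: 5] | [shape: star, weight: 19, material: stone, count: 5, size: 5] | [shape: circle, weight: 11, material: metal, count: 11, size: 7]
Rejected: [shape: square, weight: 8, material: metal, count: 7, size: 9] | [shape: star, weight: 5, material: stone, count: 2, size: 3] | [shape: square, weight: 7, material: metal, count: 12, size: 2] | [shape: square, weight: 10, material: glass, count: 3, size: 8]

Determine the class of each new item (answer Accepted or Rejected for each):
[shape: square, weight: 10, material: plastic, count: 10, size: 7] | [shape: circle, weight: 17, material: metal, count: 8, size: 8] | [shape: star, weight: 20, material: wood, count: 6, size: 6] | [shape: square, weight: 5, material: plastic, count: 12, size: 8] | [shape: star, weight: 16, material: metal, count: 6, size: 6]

Rejected, Accepted, Accepted, Rejected, Accepted

The simplest hypothesis consistent with all the labels is: weight ≤ 4 OR weight ≥ 11.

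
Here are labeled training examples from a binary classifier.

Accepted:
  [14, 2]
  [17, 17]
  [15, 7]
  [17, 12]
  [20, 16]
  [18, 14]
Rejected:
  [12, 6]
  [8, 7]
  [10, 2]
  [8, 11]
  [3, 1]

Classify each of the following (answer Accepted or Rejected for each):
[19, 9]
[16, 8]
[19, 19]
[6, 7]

The common property of the 'Accepted' items is: first ≥ 14. No 'Rejected' item has it.
[19, 9]: Accepted (first 19).
[16, 8]: Accepted (first 16).
[19, 19]: Accepted (first 19).
[6, 7]: Rejected (first 6).

Accepted, Accepted, Accepted, Rejected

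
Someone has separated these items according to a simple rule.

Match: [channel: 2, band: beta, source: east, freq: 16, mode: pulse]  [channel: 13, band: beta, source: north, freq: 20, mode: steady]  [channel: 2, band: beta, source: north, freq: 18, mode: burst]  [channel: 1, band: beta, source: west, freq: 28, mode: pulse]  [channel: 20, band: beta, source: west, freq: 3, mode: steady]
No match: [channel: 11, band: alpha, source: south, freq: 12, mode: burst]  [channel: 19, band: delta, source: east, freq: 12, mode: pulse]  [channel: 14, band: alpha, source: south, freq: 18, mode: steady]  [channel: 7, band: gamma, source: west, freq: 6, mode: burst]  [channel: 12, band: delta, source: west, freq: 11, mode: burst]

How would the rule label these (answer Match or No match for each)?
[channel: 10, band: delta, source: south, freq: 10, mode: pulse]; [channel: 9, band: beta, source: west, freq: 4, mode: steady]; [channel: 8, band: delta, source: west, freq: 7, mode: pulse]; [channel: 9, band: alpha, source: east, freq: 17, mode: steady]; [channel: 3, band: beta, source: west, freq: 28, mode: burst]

One predicate separates the groups cleanly: band is beta.
No match: [channel: 10, band: delta, source: south, freq: 10, mode: pulse], since band is delta.
Match: [channel: 9, band: beta, source: west, freq: 4, mode: steady], since band is beta.
No match: [channel: 8, band: delta, source: west, freq: 7, mode: pulse], since band is delta.
No match: [channel: 9, band: alpha, source: east, freq: 17, mode: steady], since band is alpha.
Match: [channel: 3, band: beta, source: west, freq: 28, mode: burst], since band is beta.

No match, Match, No match, No match, Match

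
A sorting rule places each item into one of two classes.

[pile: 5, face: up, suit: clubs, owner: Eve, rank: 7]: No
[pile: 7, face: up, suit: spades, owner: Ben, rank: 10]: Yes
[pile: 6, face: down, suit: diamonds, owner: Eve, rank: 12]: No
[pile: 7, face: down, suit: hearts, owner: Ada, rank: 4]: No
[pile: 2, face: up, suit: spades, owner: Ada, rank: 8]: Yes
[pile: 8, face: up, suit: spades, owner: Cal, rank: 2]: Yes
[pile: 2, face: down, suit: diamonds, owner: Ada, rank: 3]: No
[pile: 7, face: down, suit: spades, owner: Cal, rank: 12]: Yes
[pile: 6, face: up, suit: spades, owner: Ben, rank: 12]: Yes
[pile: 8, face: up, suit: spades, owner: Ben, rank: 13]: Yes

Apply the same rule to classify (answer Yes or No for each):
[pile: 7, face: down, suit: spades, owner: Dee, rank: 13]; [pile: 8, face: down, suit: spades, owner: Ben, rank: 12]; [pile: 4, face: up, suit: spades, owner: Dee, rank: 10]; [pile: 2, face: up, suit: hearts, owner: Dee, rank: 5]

The classifier is using: suit is spades.
[pile: 7, face: down, suit: spades, owner: Dee, rank: 13] → suit is spades → Yes. [pile: 8, face: down, suit: spades, owner: Ben, rank: 12] → suit is spades → Yes. [pile: 4, face: up, suit: spades, owner: Dee, rank: 10] → suit is spades → Yes. [pile: 2, face: up, suit: hearts, owner: Dee, rank: 5] → suit is hearts → No.

Yes, Yes, Yes, No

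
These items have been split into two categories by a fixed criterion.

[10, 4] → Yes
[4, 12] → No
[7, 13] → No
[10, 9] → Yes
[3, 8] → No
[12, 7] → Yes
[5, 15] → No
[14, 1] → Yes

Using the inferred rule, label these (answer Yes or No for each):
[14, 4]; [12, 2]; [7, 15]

'Yes' ⟺ first > second.
[14, 4]: 14 > 4, checks out → Yes.
[12, 2]: 12 > 2, checks out → Yes.
[7, 15]: 7 < 15, does not pass → No.

Yes, Yes, No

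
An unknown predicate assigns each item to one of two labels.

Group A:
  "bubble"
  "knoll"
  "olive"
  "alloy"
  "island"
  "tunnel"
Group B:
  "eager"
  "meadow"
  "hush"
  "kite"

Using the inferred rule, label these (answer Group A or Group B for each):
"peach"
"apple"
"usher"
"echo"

Group B, Group A, Group B, Group B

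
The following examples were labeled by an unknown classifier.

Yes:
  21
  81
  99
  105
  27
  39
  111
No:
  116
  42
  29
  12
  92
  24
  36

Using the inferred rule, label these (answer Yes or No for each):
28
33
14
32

No, Yes, No, No

The simplest hypothesis consistent with all the labels is: ≡ 3 (mod 6).
28 — 28 mod 6 = 4, hence No. 33 — 33 mod 6 = 3, hence Yes. 14 — 14 mod 6 = 2, hence No. 32 — 32 mod 6 = 2, hence No.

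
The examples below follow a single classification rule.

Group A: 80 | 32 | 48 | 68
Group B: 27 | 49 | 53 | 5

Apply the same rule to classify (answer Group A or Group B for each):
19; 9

Group B, Group B

The pattern is that an item is 'Group A' exactly when: even.
19 — 19 is odd, hence Group B.
9 — 9 is odd, hence Group B.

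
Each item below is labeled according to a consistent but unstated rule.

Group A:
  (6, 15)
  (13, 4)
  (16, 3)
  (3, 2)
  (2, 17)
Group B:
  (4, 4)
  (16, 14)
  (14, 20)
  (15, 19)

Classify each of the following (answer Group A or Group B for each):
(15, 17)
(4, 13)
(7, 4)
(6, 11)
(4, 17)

Group B, Group A, Group A, Group A, Group A

One predicate separates the groups cleanly: sum is odd.
(15, 17): 15+17 = 32, does not fit → Group B. (4, 13): 4+13 = 17, has this property → Group A. (7, 4): 7+4 = 11, has this property → Group A. (6, 11): 6+11 = 17, has this property → Group A. (4, 17): 4+17 = 21, has this property → Group A.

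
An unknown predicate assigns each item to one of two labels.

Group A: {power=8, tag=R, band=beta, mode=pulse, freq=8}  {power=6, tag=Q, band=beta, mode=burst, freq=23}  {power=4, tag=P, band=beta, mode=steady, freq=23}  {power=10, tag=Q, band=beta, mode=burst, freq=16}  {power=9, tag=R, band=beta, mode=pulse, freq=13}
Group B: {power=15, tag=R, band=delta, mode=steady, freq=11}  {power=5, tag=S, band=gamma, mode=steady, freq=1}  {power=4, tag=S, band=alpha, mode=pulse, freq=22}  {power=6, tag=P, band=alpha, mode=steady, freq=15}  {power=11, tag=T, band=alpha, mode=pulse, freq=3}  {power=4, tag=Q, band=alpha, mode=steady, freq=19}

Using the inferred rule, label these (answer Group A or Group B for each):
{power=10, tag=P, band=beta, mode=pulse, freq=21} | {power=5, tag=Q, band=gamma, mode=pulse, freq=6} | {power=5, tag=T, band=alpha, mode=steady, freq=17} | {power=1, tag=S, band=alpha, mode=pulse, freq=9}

The common property of the 'Group A' items is: band is beta. No 'Group B' item has it.
{power=10, tag=P, band=beta, mode=pulse, freq=21} — band is beta, hence Group A. {power=5, tag=Q, band=gamma, mode=pulse, freq=6} — band is gamma, hence Group B. {power=5, tag=T, band=alpha, mode=steady, freq=17} — band is alpha, hence Group B. {power=1, tag=S, band=alpha, mode=pulse, freq=9} — band is alpha, hence Group B.

Group A, Group B, Group B, Group B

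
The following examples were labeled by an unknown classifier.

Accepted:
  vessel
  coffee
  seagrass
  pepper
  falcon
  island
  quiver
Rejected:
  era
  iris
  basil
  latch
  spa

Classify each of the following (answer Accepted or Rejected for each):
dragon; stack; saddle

Accepted, Rejected, Accepted

The distinguishing property — length ≥ 6 — holds for all the 'Accepted' cases and none of the 'Rejected' cases.
dragon: length 6, passes → Accepted. stack: length 5, does not pass → Rejected. saddle: length 6, passes → Accepted.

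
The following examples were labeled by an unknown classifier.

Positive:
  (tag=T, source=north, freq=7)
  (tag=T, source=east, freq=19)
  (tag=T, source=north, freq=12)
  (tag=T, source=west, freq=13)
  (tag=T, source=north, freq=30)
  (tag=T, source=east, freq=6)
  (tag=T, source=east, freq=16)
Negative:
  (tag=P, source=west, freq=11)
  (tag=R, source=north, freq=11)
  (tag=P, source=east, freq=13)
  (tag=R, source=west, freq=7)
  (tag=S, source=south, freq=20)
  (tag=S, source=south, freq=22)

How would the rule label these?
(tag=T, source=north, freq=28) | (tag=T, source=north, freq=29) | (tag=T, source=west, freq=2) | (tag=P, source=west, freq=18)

Positive, Positive, Positive, Negative

One predicate separates the groups cleanly: tag is T.
Positive: (tag=T, source=north, freq=28), since tag is T. Positive: (tag=T, source=north, freq=29), since tag is T. Positive: (tag=T, source=west, freq=2), since tag is T. Negative: (tag=P, source=west, freq=18), since tag is P.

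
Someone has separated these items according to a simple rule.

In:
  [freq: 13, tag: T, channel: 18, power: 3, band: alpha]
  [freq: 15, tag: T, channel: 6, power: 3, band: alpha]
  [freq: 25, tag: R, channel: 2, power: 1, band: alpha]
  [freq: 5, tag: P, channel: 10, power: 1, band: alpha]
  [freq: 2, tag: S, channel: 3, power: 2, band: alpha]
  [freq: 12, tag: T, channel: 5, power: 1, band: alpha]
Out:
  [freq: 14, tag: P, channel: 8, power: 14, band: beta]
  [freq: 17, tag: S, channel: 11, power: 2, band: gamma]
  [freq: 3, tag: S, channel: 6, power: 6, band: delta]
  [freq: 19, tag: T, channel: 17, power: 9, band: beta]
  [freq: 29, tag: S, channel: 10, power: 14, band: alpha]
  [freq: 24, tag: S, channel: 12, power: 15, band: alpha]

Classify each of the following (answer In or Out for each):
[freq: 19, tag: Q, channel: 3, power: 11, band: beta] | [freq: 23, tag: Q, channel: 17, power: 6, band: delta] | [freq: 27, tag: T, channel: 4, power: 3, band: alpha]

Out, Out, In

The pattern is that an item is 'In' exactly when: band is alpha AND power ≤ 3.
Out: [freq: 19, tag: Q, channel: 3, power: 11, band: beta], since band is beta, power = 11. Out: [freq: 23, tag: Q, channel: 17, power: 6, band: delta], since band is delta, power = 6. In: [freq: 27, tag: T, channel: 4, power: 3, band: alpha], since band is alpha, power = 3.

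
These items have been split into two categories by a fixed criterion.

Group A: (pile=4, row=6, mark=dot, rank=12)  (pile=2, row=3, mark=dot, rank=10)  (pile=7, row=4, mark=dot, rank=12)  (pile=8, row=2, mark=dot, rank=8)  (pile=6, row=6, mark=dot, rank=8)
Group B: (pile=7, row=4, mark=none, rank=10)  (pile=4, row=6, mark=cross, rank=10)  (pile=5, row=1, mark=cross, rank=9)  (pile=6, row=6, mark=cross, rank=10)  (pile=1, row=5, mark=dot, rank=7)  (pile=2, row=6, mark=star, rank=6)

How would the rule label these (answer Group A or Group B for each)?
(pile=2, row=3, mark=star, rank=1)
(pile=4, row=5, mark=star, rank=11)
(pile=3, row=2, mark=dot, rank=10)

The rule appears to be: mark is dot AND pile ≥ 2.

Group B, Group B, Group A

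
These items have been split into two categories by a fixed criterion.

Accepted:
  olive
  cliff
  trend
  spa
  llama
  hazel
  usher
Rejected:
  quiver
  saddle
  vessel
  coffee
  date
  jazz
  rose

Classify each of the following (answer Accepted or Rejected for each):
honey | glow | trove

Accepted, Rejected, Accepted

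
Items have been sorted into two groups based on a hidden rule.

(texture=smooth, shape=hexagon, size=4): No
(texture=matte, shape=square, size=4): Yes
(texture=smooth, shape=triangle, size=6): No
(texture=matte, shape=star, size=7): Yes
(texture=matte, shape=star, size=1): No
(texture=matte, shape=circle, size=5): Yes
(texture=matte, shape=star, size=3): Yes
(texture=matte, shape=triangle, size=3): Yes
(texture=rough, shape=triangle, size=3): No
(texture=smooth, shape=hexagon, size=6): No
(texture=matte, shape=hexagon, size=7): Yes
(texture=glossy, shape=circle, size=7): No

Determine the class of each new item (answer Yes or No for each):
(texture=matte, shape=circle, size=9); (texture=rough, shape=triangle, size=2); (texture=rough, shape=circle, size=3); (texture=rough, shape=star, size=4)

The simplest hypothesis consistent with all the labels is: texture is matte AND size ≥ 3.
Yes: (texture=matte, shape=circle, size=9), since texture is matte, size = 9.
No: (texture=rough, shape=triangle, size=2), since texture is rough, size = 2.
No: (texture=rough, shape=circle, size=3), since texture is rough, size = 3.
No: (texture=rough, shape=star, size=4), since texture is rough, size = 4.

Yes, No, No, No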